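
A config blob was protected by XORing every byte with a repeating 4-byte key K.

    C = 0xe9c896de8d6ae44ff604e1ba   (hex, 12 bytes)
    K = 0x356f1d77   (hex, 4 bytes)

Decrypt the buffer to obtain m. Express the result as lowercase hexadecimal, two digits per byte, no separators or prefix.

dca78ba9b805f938c36bfccd

The 4-byte key repeats, so the effective keystream is 35 6f 1d 77 35 6f 1d 77 35 6f 1d 77.
byte 0: e9 ⊕ 35 = dc
byte 1: c8 ⊕ 6f = a7
byte 2: 96 ⊕ 1d = 8b
byte 3: de ⊕ 77 = a9
byte 4: 8d ⊕ 35 = b8
byte 5: 6a ⊕ 6f = 05
byte 6: e4 ⊕ 1d = f9
byte 7: 4f ⊕ 77 = 38
byte 8: f6 ⊕ 35 = c3
byte 9: 04 ⊕ 6f = 6b
byte 10: e1 ⊕ 1d = fc
byte 11: ba ⊕ 77 = cd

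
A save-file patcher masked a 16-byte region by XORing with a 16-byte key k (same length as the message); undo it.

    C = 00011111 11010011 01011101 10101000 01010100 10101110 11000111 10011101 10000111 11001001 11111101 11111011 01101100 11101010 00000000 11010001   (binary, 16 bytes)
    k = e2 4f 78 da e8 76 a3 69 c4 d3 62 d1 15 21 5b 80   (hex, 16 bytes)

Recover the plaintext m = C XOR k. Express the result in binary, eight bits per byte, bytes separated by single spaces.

XOR is its own inverse, so applying the key byte-wise gives the result directly.
byte 0: 00011111 XOR 11100010 = 11111101
byte 1: 11010011 XOR 01001111 = 10011100
byte 2: 01011101 XOR 01111000 = 00100101
byte 3: 10101000 XOR 11011010 = 01110010
byte 4: 01010100 XOR 11101000 = 10111100
byte 5: 10101110 XOR 01110110 = 11011000
byte 6: 11000111 XOR 10100011 = 01100100
byte 7: 10011101 XOR 01101001 = 11110100
byte 8: 10000111 XOR 11000100 = 01000011
byte 9: 11001001 XOR 11010011 = 00011010
byte 10: 11111101 XOR 01100010 = 10011111
byte 11: 11111011 XOR 11010001 = 00101010
byte 12: 01101100 XOR 00010101 = 01111001
byte 13: 11101010 XOR 00100001 = 11001011
byte 14: 00000000 XOR 01011011 = 01011011
byte 15: 11010001 XOR 10000000 = 01010001

11111101 10011100 00100101 01110010 10111100 11011000 01100100 11110100 01000011 00011010 10011111 00101010 01111001 11001011 01011011 01010001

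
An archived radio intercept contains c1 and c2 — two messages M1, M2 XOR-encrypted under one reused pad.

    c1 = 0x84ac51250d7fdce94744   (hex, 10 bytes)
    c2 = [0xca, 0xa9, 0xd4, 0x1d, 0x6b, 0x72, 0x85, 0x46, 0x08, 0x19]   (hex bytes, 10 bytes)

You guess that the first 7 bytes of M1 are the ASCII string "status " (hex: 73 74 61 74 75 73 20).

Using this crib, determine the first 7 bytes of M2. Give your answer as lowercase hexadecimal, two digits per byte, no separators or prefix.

First, c1 ⊕ c2 = (M1 ⊕ K) ⊕ (M2 ⊕ K) = M1 ⊕ M2, so the key drops out. Then M2 = (M1 ⊕ M2) ⊕ M1 over the first 7 bytes.
byte 0: (84 XOR ca) XOR 73 = 4e XOR 73 = 3d
byte 1: (ac XOR a9) XOR 74 = 05 XOR 74 = 71
byte 2: (51 XOR d4) XOR 61 = 85 XOR 61 = e4
byte 3: (25 XOR 1d) XOR 74 = 38 XOR 74 = 4c
byte 4: (0d XOR 6b) XOR 75 = 66 XOR 75 = 13
byte 5: (7f XOR 72) XOR 73 = 0d XOR 73 = 7e
byte 6: (dc XOR 85) XOR 20 = 59 XOR 20 = 79

3d71e44c137e79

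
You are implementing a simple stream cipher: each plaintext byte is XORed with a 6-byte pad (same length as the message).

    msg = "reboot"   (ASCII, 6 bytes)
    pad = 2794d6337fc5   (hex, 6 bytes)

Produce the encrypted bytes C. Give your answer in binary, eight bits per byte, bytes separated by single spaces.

01010101 11110001 10110100 01011100 00010000 10110001

XOR is its own inverse, so applying the key byte-wise gives the result directly.
114 ^  39 =  85
101 ^ 148 = 241
 98 ^ 214 = 180
111 ^  51 =  92
111 ^ 127 =  16
116 ^ 197 = 177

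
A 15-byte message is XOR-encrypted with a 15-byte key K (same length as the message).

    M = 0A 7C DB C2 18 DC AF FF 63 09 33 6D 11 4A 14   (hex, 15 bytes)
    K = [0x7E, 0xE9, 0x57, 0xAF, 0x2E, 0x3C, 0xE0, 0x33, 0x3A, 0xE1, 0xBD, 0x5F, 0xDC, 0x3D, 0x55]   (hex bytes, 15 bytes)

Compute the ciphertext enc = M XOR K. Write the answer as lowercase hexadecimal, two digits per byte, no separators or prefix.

74958c6d36e04fcc59e88e32cd7741

XOR is its own inverse, so applying the key byte-wise gives the result directly.
byte 0: 0a XOR 7e = 74
byte 1: 7c XOR e9 = 95
byte 2: db XOR 57 = 8c
byte 3: c2 XOR af = 6d
byte 4: 18 XOR 2e = 36
byte 5: dc XOR 3c = e0
byte 6: af XOR e0 = 4f
byte 7: ff XOR 33 = cc
byte 8: 63 XOR 3a = 59
byte 9: 09 XOR e1 = e8
byte 10: 33 XOR bd = 8e
byte 11: 6d XOR 5f = 32
byte 12: 11 XOR dc = cd
byte 13: 4a XOR 3d = 77
byte 14: 14 XOR 55 = 41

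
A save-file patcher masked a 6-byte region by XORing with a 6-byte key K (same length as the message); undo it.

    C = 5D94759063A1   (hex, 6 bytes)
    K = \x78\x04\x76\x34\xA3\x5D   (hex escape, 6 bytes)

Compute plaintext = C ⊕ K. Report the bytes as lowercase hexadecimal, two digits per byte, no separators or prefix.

5d XOR 78 = 25
94 XOR 04 = 90
75 XOR 76 = 03
90 XOR 34 = a4
63 XOR a3 = c0
a1 XOR 5d = fc

259003a4c0fc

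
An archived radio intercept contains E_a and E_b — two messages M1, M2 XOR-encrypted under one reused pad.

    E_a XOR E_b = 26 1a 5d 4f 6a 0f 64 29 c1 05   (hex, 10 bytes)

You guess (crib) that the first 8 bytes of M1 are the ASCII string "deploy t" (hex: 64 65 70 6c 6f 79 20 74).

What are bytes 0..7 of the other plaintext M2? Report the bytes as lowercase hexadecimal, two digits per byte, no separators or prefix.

Since E_a ⊕ E_b = M1 ⊕ M2, XORing with the guessed M1 bytes yields the corresponding M2 bytes: M2 = (E_a ⊕ E_b) ⊕ M1.
26 XOR 64 = 42
1a XOR 65 = 7f
5d XOR 70 = 2d
4f XOR 6c = 23
6a XOR 6f = 05
0f XOR 79 = 76
64 XOR 20 = 44
29 XOR 74 = 5d

427f2d230576445d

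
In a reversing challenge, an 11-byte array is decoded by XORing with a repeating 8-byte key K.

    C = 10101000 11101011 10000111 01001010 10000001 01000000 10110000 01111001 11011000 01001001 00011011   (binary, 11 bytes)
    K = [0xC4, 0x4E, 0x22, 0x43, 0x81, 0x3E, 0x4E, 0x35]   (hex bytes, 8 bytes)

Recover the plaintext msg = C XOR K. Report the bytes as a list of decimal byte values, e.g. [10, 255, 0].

The 8-byte key repeats, so the effective keystream is c4 4e 22 43 81 3e 4e 35 c4 4e 22.
byte 0: 168 xor 196 = 108
byte 1: 235 xor  78 = 165
byte 2: 135 xor  34 = 165
byte 3:  74 xor  67 =   9
byte 4: 129 xor 129 =   0
byte 5:  64 xor  62 = 126
byte 6: 176 xor  78 = 254
byte 7: 121 xor  53 =  76
byte 8: 216 xor 196 =  28
byte 9:  73 xor  78 =   7
byte 10:  27 xor  34 =  57

[108, 165, 165, 9, 0, 126, 254, 76, 28, 7, 57]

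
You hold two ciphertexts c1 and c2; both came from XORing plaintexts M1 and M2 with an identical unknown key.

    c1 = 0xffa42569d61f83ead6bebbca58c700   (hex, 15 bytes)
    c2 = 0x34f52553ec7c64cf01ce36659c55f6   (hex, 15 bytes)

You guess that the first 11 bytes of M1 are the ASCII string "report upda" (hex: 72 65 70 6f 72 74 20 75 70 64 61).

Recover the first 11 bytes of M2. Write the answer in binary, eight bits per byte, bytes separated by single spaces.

First, c1 ⊕ c2 = (M1 ⊕ K) ⊕ (M2 ⊕ K) = M1 ⊕ M2, so the key drops out. Then M2 = (M1 ⊕ M2) ⊕ M1 over the first 11 bytes.
byte 0: (ff ^ 34) ^ 72 = cb ^ 72 = b9
byte 1: (a4 ^ f5) ^ 65 = 51 ^ 65 = 34
byte 2: (25 ^ 25) ^ 70 = 00 ^ 70 = 70
byte 3: (69 ^ 53) ^ 6f = 3a ^ 6f = 55
byte 4: (d6 ^ ec) ^ 72 = 3a ^ 72 = 48
byte 5: (1f ^ 7c) ^ 74 = 63 ^ 74 = 17
byte 6: (83 ^ 64) ^ 20 = e7 ^ 20 = c7
byte 7: (ea ^ cf) ^ 75 = 25 ^ 75 = 50
byte 8: (d6 ^ 01) ^ 70 = d7 ^ 70 = a7
byte 9: (be ^ ce) ^ 64 = 70 ^ 64 = 14
byte 10: (bb ^ 36) ^ 61 = 8d ^ 61 = ec

10111001 00110100 01110000 01010101 01001000 00010111 11000111 01010000 10100111 00010100 11101100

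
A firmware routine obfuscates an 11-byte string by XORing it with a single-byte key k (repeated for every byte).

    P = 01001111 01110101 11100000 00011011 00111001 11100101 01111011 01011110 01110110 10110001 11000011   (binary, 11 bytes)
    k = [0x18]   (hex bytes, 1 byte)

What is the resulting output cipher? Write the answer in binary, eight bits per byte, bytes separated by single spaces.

The 1-byte key repeats, so the effective keystream is 18 18 18 18 18 18 18 18 18 18 18.
byte 0: 01001111 ⊕ 00011000 = 01010111
byte 1: 01110101 ⊕ 00011000 = 01101101
byte 2: 11100000 ⊕ 00011000 = 11111000
byte 3: 00011011 ⊕ 00011000 = 00000011
byte 4: 00111001 ⊕ 00011000 = 00100001
byte 5: 11100101 ⊕ 00011000 = 11111101
byte 6: 01111011 ⊕ 00011000 = 01100011
byte 7: 01011110 ⊕ 00011000 = 01000110
byte 8: 01110110 ⊕ 00011000 = 01101110
byte 9: 10110001 ⊕ 00011000 = 10101001
byte 10: 11000011 ⊕ 00011000 = 11011011

01010111 01101101 11111000 00000011 00100001 11111101 01100011 01000110 01101110 10101001 11011011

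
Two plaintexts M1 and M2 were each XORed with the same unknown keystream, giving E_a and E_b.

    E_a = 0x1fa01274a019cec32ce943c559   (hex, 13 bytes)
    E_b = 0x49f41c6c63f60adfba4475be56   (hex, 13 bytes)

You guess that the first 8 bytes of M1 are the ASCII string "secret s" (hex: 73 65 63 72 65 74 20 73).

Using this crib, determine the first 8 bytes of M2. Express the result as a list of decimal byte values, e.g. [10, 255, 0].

First, E_a ⊕ E_b = (M1 ⊕ K) ⊕ (M2 ⊕ K) = M1 ⊕ M2, so the key drops out. Then M2 = (M1 ⊕ M2) ⊕ M1 over the first 8 bytes.
byte 0: (1f ⊕ 49) ⊕ 73 = 56 ⊕ 73 = 25
byte 1: (a0 ⊕ f4) ⊕ 65 = 54 ⊕ 65 = 31
byte 2: (12 ⊕ 1c) ⊕ 63 = 0e ⊕ 63 = 6d
byte 3: (74 ⊕ 6c) ⊕ 72 = 18 ⊕ 72 = 6a
byte 4: (a0 ⊕ 63) ⊕ 65 = c3 ⊕ 65 = a6
byte 5: (19 ⊕ f6) ⊕ 74 = ef ⊕ 74 = 9b
byte 6: (ce ⊕ 0a) ⊕ 20 = c4 ⊕ 20 = e4
byte 7: (c3 ⊕ df) ⊕ 73 = 1c ⊕ 73 = 6f

[37, 49, 109, 106, 166, 155, 228, 111]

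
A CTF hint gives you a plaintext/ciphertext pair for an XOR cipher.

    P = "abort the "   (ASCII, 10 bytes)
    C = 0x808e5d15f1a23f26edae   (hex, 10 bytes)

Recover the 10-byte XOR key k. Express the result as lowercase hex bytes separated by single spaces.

e1 ec 32 67 85 82 4b 4e 88 8e

Since C = P ⊕ k, XORing both sides with P gives k = P ⊕ C.
byte 0:  97 XOR 128 = 225
byte 1:  98 XOR 142 = 236
byte 2: 111 XOR  93 =  50
byte 3: 114 XOR  21 = 103
byte 4: 116 XOR 241 = 133
byte 5:  32 XOR 162 = 130
byte 6: 116 XOR  63 =  75
byte 7: 104 XOR  38 =  78
byte 8: 101 XOR 237 = 136
byte 9:  32 XOR 174 = 142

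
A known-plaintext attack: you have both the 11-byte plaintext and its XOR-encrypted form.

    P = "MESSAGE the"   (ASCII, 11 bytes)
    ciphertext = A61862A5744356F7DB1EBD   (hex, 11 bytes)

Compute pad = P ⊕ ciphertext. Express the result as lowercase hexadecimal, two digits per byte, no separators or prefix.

Since ciphertext = P ⊕ pad, XORing both sides with P gives pad = P ⊕ ciphertext.
4d XOR a6 = eb
45 XOR 18 = 5d
53 XOR 62 = 31
53 XOR a5 = f6
41 XOR 74 = 35
47 XOR 43 = 04
45 XOR 56 = 13
20 XOR f7 = d7
74 XOR db = af
68 XOR 1e = 76
65 XOR bd = d8

eb5d31f6350413d7af76d8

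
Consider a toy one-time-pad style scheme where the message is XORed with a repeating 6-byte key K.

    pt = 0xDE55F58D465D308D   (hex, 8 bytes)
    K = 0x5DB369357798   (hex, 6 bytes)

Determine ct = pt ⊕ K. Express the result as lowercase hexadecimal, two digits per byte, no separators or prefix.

83e69cb831c56d3e

The 6-byte key repeats, so the effective keystream is 5d b3 69 35 77 98 5d b3.
byte 0: de ^ 5d = 83
byte 1: 55 ^ b3 = e6
byte 2: f5 ^ 69 = 9c
byte 3: 8d ^ 35 = b8
byte 4: 46 ^ 77 = 31
byte 5: 5d ^ 98 = c5
byte 6: 30 ^ 5d = 6d
byte 7: 8d ^ b3 = 3e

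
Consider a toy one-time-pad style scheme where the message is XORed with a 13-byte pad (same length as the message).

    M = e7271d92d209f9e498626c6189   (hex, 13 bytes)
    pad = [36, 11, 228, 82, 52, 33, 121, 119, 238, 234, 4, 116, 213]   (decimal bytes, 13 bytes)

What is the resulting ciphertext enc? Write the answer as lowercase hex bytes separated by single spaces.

c3 2c f9 c0 e6 28 80 93 76 88 68 15 5c

231 xor  36 = 195
 39 xor  11 =  44
 29 xor 228 = 249
146 xor  82 = 192
210 xor  52 = 230
  9 xor  33 =  40
249 xor 121 = 128
228 xor 119 = 147
152 xor 238 = 118
 98 xor 234 = 136
108 xor   4 = 104
 97 xor 116 =  21
137 xor 213 =  92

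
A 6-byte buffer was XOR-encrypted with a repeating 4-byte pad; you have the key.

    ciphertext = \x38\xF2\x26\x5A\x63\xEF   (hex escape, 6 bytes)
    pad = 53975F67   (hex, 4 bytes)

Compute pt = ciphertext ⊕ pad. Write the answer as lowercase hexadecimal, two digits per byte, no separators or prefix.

6b65793d3078

The 4-byte key repeats, so the effective keystream is 53 97 5f 67 53 97.
byte 0: 00111000 XOR 01010011 = 01101011
byte 1: 11110010 XOR 10010111 = 01100101
byte 2: 00100110 XOR 01011111 = 01111001
byte 3: 01011010 XOR 01100111 = 00111101
byte 4: 01100011 XOR 01010011 = 00110000
byte 5: 11101111 XOR 10010111 = 01111000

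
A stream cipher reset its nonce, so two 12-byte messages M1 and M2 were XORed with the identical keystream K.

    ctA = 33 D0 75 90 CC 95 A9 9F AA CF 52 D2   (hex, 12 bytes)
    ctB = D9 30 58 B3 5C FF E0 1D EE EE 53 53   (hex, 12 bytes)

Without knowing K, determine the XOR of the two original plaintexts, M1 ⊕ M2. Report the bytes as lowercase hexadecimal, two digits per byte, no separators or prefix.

ctA ⊕ ctB = (M1 ⊕ K) ⊕ (M2 ⊕ K) = M1 ⊕ M2 — the shared key cancels under XOR.
33 ^ d9 = ea
d0 ^ 30 = e0
75 ^ 58 = 2d
90 ^ b3 = 23
cc ^ 5c = 90
95 ^ ff = 6a
a9 ^ e0 = 49
9f ^ 1d = 82
aa ^ ee = 44
cf ^ ee = 21
52 ^ 53 = 01
d2 ^ 53 = 81

eae02d23906a498244210181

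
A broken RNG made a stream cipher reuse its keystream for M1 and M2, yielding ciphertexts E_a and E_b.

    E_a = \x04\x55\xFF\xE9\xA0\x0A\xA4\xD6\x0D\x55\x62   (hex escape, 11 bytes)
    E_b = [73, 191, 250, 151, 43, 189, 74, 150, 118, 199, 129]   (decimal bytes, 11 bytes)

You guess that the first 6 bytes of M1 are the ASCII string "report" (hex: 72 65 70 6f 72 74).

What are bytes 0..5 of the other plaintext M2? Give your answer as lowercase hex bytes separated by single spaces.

First, E_a ⊕ E_b = (M1 ⊕ K) ⊕ (M2 ⊕ K) = M1 ⊕ M2, so the key drops out. Then M2 = (M1 ⊕ M2) ⊕ M1 over the first 6 bytes.
byte 0: (04 ⊕ 49) ⊕ 72 = 4d ⊕ 72 = 3f
byte 1: (55 ⊕ bf) ⊕ 65 = ea ⊕ 65 = 8f
byte 2: (ff ⊕ fa) ⊕ 70 = 05 ⊕ 70 = 75
byte 3: (e9 ⊕ 97) ⊕ 6f = 7e ⊕ 6f = 11
byte 4: (a0 ⊕ 2b) ⊕ 72 = 8b ⊕ 72 = f9
byte 5: (0a ⊕ bd) ⊕ 74 = b7 ⊕ 74 = c3

3f 8f 75 11 f9 c3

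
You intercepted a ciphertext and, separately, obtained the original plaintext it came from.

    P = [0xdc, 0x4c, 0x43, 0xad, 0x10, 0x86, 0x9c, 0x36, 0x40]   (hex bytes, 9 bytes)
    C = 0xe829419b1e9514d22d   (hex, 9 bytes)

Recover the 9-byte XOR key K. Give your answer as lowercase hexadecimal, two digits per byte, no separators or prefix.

Since C = P ⊕ K, XORing both sides with P gives K = P ⊕ C.
11011100 xor 11101000 = 00110100
01001100 xor 00101001 = 01100101
01000011 xor 01000001 = 00000010
10101101 xor 10011011 = 00110110
00010000 xor 00011110 = 00001110
10000110 xor 10010101 = 00010011
10011100 xor 00010100 = 10001000
00110110 xor 11010010 = 11100100
01000000 xor 00101101 = 01101101

346502360e1388e46d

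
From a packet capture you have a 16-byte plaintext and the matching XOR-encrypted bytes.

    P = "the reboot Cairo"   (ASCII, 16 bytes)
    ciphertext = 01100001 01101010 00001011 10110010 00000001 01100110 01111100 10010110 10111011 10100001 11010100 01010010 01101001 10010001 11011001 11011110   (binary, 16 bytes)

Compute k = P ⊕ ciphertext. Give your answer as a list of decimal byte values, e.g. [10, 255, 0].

Since ciphertext = P ⊕ k, XORing both sides with P gives k = P ⊕ ciphertext.
74 xor 61 = 15
68 xor 6a = 02
65 xor 0b = 6e
20 xor b2 = 92
72 xor 01 = 73
65 xor 66 = 03
62 xor 7c = 1e
6f xor 96 = f9
6f xor bb = d4
74 xor a1 = d5
20 xor d4 = f4
43 xor 52 = 11
61 xor 69 = 08
69 xor 91 = f8
72 xor d9 = ab
6f xor de = b1

[21, 2, 110, 146, 115, 3, 30, 249, 212, 213, 244, 17, 8, 248, 171, 177]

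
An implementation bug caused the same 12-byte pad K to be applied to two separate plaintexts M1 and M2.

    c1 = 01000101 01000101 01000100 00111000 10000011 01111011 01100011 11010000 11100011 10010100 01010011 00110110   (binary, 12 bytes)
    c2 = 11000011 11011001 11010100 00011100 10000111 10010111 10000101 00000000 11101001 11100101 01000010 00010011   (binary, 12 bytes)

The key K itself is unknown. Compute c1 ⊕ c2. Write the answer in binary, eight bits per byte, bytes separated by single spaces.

c1 ⊕ c2 = (M1 ⊕ K) ⊕ (M2 ⊕ K) = M1 ⊕ M2 — the shared key cancels under XOR.
byte 0: 01000101 ⊕ 11000011 = 10000110
byte 1: 01000101 ⊕ 11011001 = 10011100
byte 2: 01000100 ⊕ 11010100 = 10010000
byte 3: 00111000 ⊕ 00011100 = 00100100
byte 4: 10000011 ⊕ 10000111 = 00000100
byte 5: 01111011 ⊕ 10010111 = 11101100
byte 6: 01100011 ⊕ 10000101 = 11100110
byte 7: 11010000 ⊕ 00000000 = 11010000
byte 8: 11100011 ⊕ 11101001 = 00001010
byte 9: 10010100 ⊕ 11100101 = 01110001
byte 10: 01010011 ⊕ 01000010 = 00010001
byte 11: 00110110 ⊕ 00010011 = 00100101

10000110 10011100 10010000 00100100 00000100 11101100 11100110 11010000 00001010 01110001 00010001 00100101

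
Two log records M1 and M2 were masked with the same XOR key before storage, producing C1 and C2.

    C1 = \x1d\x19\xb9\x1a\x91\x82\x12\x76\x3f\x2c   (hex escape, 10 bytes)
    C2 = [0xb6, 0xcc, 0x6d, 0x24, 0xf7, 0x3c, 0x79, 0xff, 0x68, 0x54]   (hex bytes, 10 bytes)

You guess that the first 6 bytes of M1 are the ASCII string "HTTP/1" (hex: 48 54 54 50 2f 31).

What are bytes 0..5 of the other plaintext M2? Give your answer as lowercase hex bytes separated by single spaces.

e3 81 80 6e 49 8f

First, C1 ⊕ C2 = (M1 ⊕ K) ⊕ (M2 ⊕ K) = M1 ⊕ M2, so the key drops out. Then M2 = (M1 ⊕ M2) ⊕ M1 over the first 6 bytes.
byte 0: (1d XOR b6) XOR 48 = ab XOR 48 = e3
byte 1: (19 XOR cc) XOR 54 = d5 XOR 54 = 81
byte 2: (b9 XOR 6d) XOR 54 = d4 XOR 54 = 80
byte 3: (1a XOR 24) XOR 50 = 3e XOR 50 = 6e
byte 4: (91 XOR f7) XOR 2f = 66 XOR 2f = 49
byte 5: (82 XOR 3c) XOR 31 = be XOR 31 = 8f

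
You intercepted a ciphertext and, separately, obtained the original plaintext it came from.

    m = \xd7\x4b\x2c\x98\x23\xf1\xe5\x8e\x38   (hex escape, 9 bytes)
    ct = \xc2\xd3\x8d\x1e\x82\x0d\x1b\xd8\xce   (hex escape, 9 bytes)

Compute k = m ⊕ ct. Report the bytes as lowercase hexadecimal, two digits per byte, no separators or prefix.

1598a186a1fcfe56f6

Since ct = m ⊕ k, XORing both sides with m gives k = m ⊕ ct.
11010111 ^ 11000010 = 00010101
01001011 ^ 11010011 = 10011000
00101100 ^ 10001101 = 10100001
10011000 ^ 00011110 = 10000110
00100011 ^ 10000010 = 10100001
11110001 ^ 00001101 = 11111100
11100101 ^ 00011011 = 11111110
10001110 ^ 11011000 = 01010110
00111000 ^ 11001110 = 11110110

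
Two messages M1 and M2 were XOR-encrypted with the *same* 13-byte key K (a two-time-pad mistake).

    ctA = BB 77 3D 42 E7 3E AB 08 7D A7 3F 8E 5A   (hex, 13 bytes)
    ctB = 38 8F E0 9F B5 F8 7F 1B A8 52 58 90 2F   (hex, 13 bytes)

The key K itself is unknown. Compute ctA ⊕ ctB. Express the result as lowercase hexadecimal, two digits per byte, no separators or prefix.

ctA ⊕ ctB = (M1 ⊕ K) ⊕ (M2 ⊕ K) = M1 ⊕ M2 — the shared key cancels under XOR.
byte 0: bb ⊕ 38 = 83
byte 1: 77 ⊕ 8f = f8
byte 2: 3d ⊕ e0 = dd
byte 3: 42 ⊕ 9f = dd
byte 4: e7 ⊕ b5 = 52
byte 5: 3e ⊕ f8 = c6
byte 6: ab ⊕ 7f = d4
byte 7: 08 ⊕ 1b = 13
byte 8: 7d ⊕ a8 = d5
byte 9: a7 ⊕ 52 = f5
byte 10: 3f ⊕ 58 = 67
byte 11: 8e ⊕ 90 = 1e
byte 12: 5a ⊕ 2f = 75

83f8dddd52c6d413d5f5671e75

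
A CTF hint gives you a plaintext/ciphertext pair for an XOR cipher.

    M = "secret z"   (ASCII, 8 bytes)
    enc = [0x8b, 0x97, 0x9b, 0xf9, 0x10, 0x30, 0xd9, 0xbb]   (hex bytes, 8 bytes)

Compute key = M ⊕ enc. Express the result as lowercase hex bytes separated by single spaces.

f8 f2 f8 8b 75 44 f9 c1

Since enc = M ⊕ key, XORing both sides with M gives key = M ⊕ enc.
73 xor 8b = f8
65 xor 97 = f2
63 xor 9b = f8
72 xor f9 = 8b
65 xor 10 = 75
74 xor 30 = 44
20 xor d9 = f9
7a xor bb = c1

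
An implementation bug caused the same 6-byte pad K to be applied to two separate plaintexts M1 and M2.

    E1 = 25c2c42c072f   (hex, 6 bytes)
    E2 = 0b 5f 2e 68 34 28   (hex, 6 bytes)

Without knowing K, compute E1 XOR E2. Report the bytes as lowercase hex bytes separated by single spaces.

2e 9d ea 44 33 07

E1 ⊕ E2 = (M1 ⊕ K) ⊕ (M2 ⊕ K) = M1 ⊕ M2 — the shared key cancels under XOR.
25 ⊕ 0b = 2e
c2 ⊕ 5f = 9d
c4 ⊕ 2e = ea
2c ⊕ 68 = 44
07 ⊕ 34 = 33
2f ⊕ 28 = 07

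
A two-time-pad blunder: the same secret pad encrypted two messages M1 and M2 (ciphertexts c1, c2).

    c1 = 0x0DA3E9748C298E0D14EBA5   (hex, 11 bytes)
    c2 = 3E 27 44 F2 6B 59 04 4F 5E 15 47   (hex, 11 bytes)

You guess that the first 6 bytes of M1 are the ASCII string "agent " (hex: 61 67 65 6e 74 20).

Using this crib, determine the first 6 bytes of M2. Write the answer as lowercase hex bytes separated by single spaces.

First, c1 ⊕ c2 = (M1 ⊕ K) ⊕ (M2 ⊕ K) = M1 ⊕ M2, so the key drops out. Then M2 = (M1 ⊕ M2) ⊕ M1 over the first 6 bytes.
byte 0: (0d XOR 3e) XOR 61 = 33 XOR 61 = 52
byte 1: (a3 XOR 27) XOR 67 = 84 XOR 67 = e3
byte 2: (e9 XOR 44) XOR 65 = ad XOR 65 = c8
byte 3: (74 XOR f2) XOR 6e = 86 XOR 6e = e8
byte 4: (8c XOR 6b) XOR 74 = e7 XOR 74 = 93
byte 5: (29 XOR 59) XOR 20 = 70 XOR 20 = 50

52 e3 c8 e8 93 50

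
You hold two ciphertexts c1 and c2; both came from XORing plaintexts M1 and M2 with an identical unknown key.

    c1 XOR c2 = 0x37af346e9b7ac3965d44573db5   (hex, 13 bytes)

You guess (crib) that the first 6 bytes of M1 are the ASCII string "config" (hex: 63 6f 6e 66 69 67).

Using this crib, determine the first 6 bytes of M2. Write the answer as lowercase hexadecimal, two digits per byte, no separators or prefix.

54c05a08f21d

Since c1 ⊕ c2 = M1 ⊕ M2, XORing with the guessed M1 bytes yields the corresponding M2 bytes: M2 = (c1 ⊕ c2) ⊕ M1.
37 xor 63 = 54
af xor 6f = c0
34 xor 6e = 5a
6e xor 66 = 08
9b xor 69 = f2
7a xor 67 = 1d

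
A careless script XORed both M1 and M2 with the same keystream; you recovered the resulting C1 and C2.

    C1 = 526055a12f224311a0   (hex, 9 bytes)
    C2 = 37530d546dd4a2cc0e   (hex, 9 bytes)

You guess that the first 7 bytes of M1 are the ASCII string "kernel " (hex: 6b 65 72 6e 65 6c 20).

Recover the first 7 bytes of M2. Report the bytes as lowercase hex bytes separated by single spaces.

0e 56 2a 9b 27 9a c1

First, C1 ⊕ C2 = (M1 ⊕ K) ⊕ (M2 ⊕ K) = M1 ⊕ M2, so the key drops out. Then M2 = (M1 ⊕ M2) ⊕ M1 over the first 7 bytes.
byte 0: (52 xor 37) xor 6b = 65 xor 6b = 0e
byte 1: (60 xor 53) xor 65 = 33 xor 65 = 56
byte 2: (55 xor 0d) xor 72 = 58 xor 72 = 2a
byte 3: (a1 xor 54) xor 6e = f5 xor 6e = 9b
byte 4: (2f xor 6d) xor 65 = 42 xor 65 = 27
byte 5: (22 xor d4) xor 6c = f6 xor 6c = 9a
byte 6: (43 xor a2) xor 20 = e1 xor 20 = c1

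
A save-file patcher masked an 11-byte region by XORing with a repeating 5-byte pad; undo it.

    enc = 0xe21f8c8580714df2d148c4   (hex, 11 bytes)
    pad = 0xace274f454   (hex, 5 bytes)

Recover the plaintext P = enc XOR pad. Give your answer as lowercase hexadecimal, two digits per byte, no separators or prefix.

The 5-byte key repeats, so the effective keystream is ac e2 74 f4 54 ac e2 74 f4 54 ac.
byte 0: e2 xor ac = 4e
byte 1: 1f xor e2 = fd
byte 2: 8c xor 74 = f8
byte 3: 85 xor f4 = 71
byte 4: 80 xor 54 = d4
byte 5: 71 xor ac = dd
byte 6: 4d xor e2 = af
byte 7: f2 xor 74 = 86
byte 8: d1 xor f4 = 25
byte 9: 48 xor 54 = 1c
byte 10: c4 xor ac = 68

4efdf871d4ddaf86251c68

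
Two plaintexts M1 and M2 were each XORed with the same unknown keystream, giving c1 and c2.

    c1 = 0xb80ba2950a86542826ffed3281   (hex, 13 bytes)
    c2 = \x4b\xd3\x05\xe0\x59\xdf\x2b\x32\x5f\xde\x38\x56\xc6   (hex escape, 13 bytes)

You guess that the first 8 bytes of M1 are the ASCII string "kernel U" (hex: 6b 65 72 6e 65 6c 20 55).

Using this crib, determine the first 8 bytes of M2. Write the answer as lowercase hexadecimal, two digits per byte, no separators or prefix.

First, c1 ⊕ c2 = (M1 ⊕ K) ⊕ (M2 ⊕ K) = M1 ⊕ M2, so the key drops out. Then M2 = (M1 ⊕ M2) ⊕ M1 over the first 8 bytes.
byte 0: (b8 xor 4b) xor 6b = f3 xor 6b = 98
byte 1: (0b xor d3) xor 65 = d8 xor 65 = bd
byte 2: (a2 xor 05) xor 72 = a7 xor 72 = d5
byte 3: (95 xor e0) xor 6e = 75 xor 6e = 1b
byte 4: (0a xor 59) xor 65 = 53 xor 65 = 36
byte 5: (86 xor df) xor 6c = 59 xor 6c = 35
byte 6: (54 xor 2b) xor 20 = 7f xor 20 = 5f
byte 7: (28 xor 32) xor 55 = 1a xor 55 = 4f

98bdd51b36355f4f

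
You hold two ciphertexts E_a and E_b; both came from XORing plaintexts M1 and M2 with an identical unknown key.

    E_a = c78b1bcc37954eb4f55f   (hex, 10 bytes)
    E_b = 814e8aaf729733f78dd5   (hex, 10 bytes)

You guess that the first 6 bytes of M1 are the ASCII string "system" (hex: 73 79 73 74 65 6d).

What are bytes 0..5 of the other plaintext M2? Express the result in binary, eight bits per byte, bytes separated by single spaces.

First, E_a ⊕ E_b = (M1 ⊕ K) ⊕ (M2 ⊕ K) = M1 ⊕ M2, so the key drops out. Then M2 = (M1 ⊕ M2) ⊕ M1 over the first 6 bytes.
byte 0: (c7 xor 81) xor 73 = 46 xor 73 = 35
byte 1: (8b xor 4e) xor 79 = c5 xor 79 = bc
byte 2: (1b xor 8a) xor 73 = 91 xor 73 = e2
byte 3: (cc xor af) xor 74 = 63 xor 74 = 17
byte 4: (37 xor 72) xor 65 = 45 xor 65 = 20
byte 5: (95 xor 97) xor 6d = 02 xor 6d = 6f

00110101 10111100 11100010 00010111 00100000 01101111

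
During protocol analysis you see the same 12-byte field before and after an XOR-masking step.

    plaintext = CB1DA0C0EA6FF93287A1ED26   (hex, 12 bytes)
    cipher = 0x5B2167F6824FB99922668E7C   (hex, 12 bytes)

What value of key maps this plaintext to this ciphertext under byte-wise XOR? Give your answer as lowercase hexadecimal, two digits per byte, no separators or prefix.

Since cipher = plaintext ⊕ key, XORing both sides with plaintext gives key = plaintext ⊕ cipher.
byte 0: 11001011 ⊕ 01011011 = 10010000
byte 1: 00011101 ⊕ 00100001 = 00111100
byte 2: 10100000 ⊕ 01100111 = 11000111
byte 3: 11000000 ⊕ 11110110 = 00110110
byte 4: 11101010 ⊕ 10000010 = 01101000
byte 5: 01101111 ⊕ 01001111 = 00100000
byte 6: 11111001 ⊕ 10111001 = 01000000
byte 7: 00110010 ⊕ 10011001 = 10101011
byte 8: 10000111 ⊕ 00100010 = 10100101
byte 9: 10100001 ⊕ 01100110 = 11000111
byte 10: 11101101 ⊕ 10001110 = 01100011
byte 11: 00100110 ⊕ 01111100 = 01011010

903cc736682040aba5c7635a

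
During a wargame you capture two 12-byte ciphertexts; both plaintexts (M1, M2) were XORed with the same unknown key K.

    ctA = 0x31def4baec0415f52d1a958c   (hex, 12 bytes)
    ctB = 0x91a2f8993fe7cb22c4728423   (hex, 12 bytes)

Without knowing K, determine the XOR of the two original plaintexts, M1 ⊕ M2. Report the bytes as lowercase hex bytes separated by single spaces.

ctA ⊕ ctB = (M1 ⊕ K) ⊕ (M2 ⊕ K) = M1 ⊕ M2 — the shared key cancels under XOR.
31 xor 91 = a0
de xor a2 = 7c
f4 xor f8 = 0c
ba xor 99 = 23
ec xor 3f = d3
04 xor e7 = e3
15 xor cb = de
f5 xor 22 = d7
2d xor c4 = e9
1a xor 72 = 68
95 xor 84 = 11
8c xor 23 = af

a0 7c 0c 23 d3 e3 de d7 e9 68 11 af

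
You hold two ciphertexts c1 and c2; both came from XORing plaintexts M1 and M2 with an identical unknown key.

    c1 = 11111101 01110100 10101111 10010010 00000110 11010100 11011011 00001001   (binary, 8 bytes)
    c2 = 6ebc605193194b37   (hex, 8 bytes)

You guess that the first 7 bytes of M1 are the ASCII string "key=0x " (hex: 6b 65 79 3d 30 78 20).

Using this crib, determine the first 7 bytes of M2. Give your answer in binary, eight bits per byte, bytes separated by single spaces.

11111000 10101101 10110110 11111110 10100101 10110101 10110000

First, c1 ⊕ c2 = (M1 ⊕ K) ⊕ (M2 ⊕ K) = M1 ⊕ M2, so the key drops out. Then M2 = (M1 ⊕ M2) ⊕ M1 over the first 7 bytes.
byte 0: (fd ⊕ 6e) ⊕ 6b = 93 ⊕ 6b = f8
byte 1: (74 ⊕ bc) ⊕ 65 = c8 ⊕ 65 = ad
byte 2: (af ⊕ 60) ⊕ 79 = cf ⊕ 79 = b6
byte 3: (92 ⊕ 51) ⊕ 3d = c3 ⊕ 3d = fe
byte 4: (06 ⊕ 93) ⊕ 30 = 95 ⊕ 30 = a5
byte 5: (d4 ⊕ 19) ⊕ 78 = cd ⊕ 78 = b5
byte 6: (db ⊕ 4b) ⊕ 20 = 90 ⊕ 20 = b0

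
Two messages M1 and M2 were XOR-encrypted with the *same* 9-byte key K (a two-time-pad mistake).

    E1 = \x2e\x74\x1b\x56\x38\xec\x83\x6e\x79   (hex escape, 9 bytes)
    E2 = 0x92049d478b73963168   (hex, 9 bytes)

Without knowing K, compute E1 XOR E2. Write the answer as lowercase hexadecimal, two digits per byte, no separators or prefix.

bc708611b39f155f11

E1 ⊕ E2 = (M1 ⊕ K) ⊕ (M2 ⊕ K) = M1 ⊕ M2 — the shared key cancels under XOR.
2e XOR 92 = bc
74 XOR 04 = 70
1b XOR 9d = 86
56 XOR 47 = 11
38 XOR 8b = b3
ec XOR 73 = 9f
83 XOR 96 = 15
6e XOR 31 = 5f
79 XOR 68 = 11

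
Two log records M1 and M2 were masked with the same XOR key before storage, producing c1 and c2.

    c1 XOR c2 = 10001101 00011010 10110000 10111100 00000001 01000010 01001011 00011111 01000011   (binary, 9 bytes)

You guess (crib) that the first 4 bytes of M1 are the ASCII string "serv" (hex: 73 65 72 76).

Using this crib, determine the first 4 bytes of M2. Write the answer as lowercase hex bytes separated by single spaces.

Since c1 ⊕ c2 = M1 ⊕ M2, XORing with the guessed M1 bytes yields the corresponding M2 bytes: M2 = (c1 ⊕ c2) ⊕ M1.
8d ⊕ 73 = fe
1a ⊕ 65 = 7f
b0 ⊕ 72 = c2
bc ⊕ 76 = ca

fe 7f c2 ca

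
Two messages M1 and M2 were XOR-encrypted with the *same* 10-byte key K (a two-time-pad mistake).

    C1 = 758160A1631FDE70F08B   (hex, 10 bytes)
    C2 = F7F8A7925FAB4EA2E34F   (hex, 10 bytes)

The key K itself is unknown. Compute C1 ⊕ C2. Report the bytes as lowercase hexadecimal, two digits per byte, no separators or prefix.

C1 ⊕ C2 = (M1 ⊕ K) ⊕ (M2 ⊕ K) = M1 ⊕ M2 — the shared key cancels under XOR.
75 xor f7 = 82
81 xor f8 = 79
60 xor a7 = c7
a1 xor 92 = 33
63 xor 5f = 3c
1f xor ab = b4
de xor 4e = 90
70 xor a2 = d2
f0 xor e3 = 13
8b xor 4f = c4

8279c7333cb490d213c4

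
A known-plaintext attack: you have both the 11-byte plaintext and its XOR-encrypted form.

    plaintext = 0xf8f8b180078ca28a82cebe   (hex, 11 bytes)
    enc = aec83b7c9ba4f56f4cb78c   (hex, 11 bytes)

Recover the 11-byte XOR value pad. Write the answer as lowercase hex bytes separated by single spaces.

56 30 8a fc 9c 28 57 e5 ce 79 32

Since enc = plaintext ⊕ pad, XORing both sides with plaintext gives pad = plaintext ⊕ enc.
byte 0: f8 XOR ae = 56
byte 1: f8 XOR c8 = 30
byte 2: b1 XOR 3b = 8a
byte 3: 80 XOR 7c = fc
byte 4: 07 XOR 9b = 9c
byte 5: 8c XOR a4 = 28
byte 6: a2 XOR f5 = 57
byte 7: 8a XOR 6f = e5
byte 8: 82 XOR 4c = ce
byte 9: ce XOR b7 = 79
byte 10: be XOR 8c = 32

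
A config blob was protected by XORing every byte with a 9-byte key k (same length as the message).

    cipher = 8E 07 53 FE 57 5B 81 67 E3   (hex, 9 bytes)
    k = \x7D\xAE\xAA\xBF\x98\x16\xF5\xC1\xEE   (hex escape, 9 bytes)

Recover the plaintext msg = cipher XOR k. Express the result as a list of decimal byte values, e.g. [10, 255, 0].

XOR is its own inverse, so applying the key byte-wise gives the result directly.
8e XOR 7d = f3
07 XOR ae = a9
53 XOR aa = f9
fe XOR bf = 41
57 XOR 98 = cf
5b XOR 16 = 4d
81 XOR f5 = 74
67 XOR c1 = a6
e3 XOR ee = 0d

[243, 169, 249, 65, 207, 77, 116, 166, 13]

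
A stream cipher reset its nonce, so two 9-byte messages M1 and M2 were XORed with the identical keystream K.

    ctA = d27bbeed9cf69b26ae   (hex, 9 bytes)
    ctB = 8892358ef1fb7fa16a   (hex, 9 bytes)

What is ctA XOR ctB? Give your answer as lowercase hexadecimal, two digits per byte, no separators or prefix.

5ae98b636d0de487c4

ctA ⊕ ctB = (M1 ⊕ K) ⊕ (M2 ⊕ K) = M1 ⊕ M2 — the shared key cancels under XOR.
d2 ⊕ 88 = 5a
7b ⊕ 92 = e9
be ⊕ 35 = 8b
ed ⊕ 8e = 63
9c ⊕ f1 = 6d
f6 ⊕ fb = 0d
9b ⊕ 7f = e4
26 ⊕ a1 = 87
ae ⊕ 6a = c4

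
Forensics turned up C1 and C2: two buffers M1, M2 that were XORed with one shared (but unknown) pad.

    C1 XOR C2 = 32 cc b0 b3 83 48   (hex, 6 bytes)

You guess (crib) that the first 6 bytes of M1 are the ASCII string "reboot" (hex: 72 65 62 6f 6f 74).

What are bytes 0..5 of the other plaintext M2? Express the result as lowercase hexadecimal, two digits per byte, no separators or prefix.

40a9d2dcec3c

Since C1 ⊕ C2 = M1 ⊕ M2, XORing with the guessed M1 bytes yields the corresponding M2 bytes: M2 = (C1 ⊕ C2) ⊕ M1.
byte 0: 32 ⊕ 72 = 40
byte 1: cc ⊕ 65 = a9
byte 2: b0 ⊕ 62 = d2
byte 3: b3 ⊕ 6f = dc
byte 4: 83 ⊕ 6f = ec
byte 5: 48 ⊕ 74 = 3c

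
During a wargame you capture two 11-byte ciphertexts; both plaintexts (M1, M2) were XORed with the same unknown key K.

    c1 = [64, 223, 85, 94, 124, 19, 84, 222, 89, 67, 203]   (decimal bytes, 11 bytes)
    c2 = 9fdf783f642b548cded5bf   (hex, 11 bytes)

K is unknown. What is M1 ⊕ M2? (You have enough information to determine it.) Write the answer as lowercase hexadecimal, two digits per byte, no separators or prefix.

c1 ⊕ c2 = (M1 ⊕ K) ⊕ (M2 ⊕ K) = M1 ⊕ M2 — the shared key cancels under XOR.
byte 0: 40 ⊕ 9f = df
byte 1: df ⊕ df = 00
byte 2: 55 ⊕ 78 = 2d
byte 3: 5e ⊕ 3f = 61
byte 4: 7c ⊕ 64 = 18
byte 5: 13 ⊕ 2b = 38
byte 6: 54 ⊕ 54 = 00
byte 7: de ⊕ 8c = 52
byte 8: 59 ⊕ de = 87
byte 9: 43 ⊕ d5 = 96
byte 10: cb ⊕ bf = 74

df002d6118380052879674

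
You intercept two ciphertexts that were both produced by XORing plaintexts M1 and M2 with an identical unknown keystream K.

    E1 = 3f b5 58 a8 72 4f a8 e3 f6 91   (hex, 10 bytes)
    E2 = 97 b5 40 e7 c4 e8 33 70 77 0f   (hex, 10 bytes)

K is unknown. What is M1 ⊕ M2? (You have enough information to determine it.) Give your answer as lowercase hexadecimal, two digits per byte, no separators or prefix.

E1 ⊕ E2 = (M1 ⊕ K) ⊕ (M2 ⊕ K) = M1 ⊕ M2 — the shared key cancels under XOR.
00111111 ^ 10010111 = 10101000
10110101 ^ 10110101 = 00000000
01011000 ^ 01000000 = 00011000
10101000 ^ 11100111 = 01001111
01110010 ^ 11000100 = 10110110
01001111 ^ 11101000 = 10100111
10101000 ^ 00110011 = 10011011
11100011 ^ 01110000 = 10010011
11110110 ^ 01110111 = 10000001
10010001 ^ 00001111 = 10011110

a800184fb6a79b93819e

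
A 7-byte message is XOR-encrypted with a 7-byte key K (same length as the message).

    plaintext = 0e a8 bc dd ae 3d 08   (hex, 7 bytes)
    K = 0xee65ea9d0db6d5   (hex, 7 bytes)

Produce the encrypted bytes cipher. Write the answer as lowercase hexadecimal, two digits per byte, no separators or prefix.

XOR is its own inverse, so applying the key byte-wise gives the result directly.
0e ⊕ ee = e0
a8 ⊕ 65 = cd
bc ⊕ ea = 56
dd ⊕ 9d = 40
ae ⊕ 0d = a3
3d ⊕ b6 = 8b
08 ⊕ d5 = dd

e0cd5640a38bdd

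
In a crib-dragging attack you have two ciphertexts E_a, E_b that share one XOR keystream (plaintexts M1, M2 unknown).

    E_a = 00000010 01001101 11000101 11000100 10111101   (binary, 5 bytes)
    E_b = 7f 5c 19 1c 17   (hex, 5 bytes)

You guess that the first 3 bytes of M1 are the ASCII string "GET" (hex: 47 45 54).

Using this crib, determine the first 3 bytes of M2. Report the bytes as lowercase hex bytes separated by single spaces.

3a 54 88

First, E_a ⊕ E_b = (M1 ⊕ K) ⊕ (M2 ⊕ K) = M1 ⊕ M2, so the key drops out. Then M2 = (M1 ⊕ M2) ⊕ M1 over the first 3 bytes.
byte 0: (02 xor 7f) xor 47 = 7d xor 47 = 3a
byte 1: (4d xor 5c) xor 45 = 11 xor 45 = 54
byte 2: (c5 xor 19) xor 54 = dc xor 54 = 88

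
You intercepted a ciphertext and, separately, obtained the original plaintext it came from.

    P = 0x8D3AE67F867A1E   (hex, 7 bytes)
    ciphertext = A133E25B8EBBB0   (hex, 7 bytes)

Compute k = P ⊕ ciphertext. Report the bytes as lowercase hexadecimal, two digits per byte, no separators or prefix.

Since ciphertext = P ⊕ k, XORing both sides with P gives k = P ⊕ ciphertext.
byte 0: 8d ⊕ a1 = 2c
byte 1: 3a ⊕ 33 = 09
byte 2: e6 ⊕ e2 = 04
byte 3: 7f ⊕ 5b = 24
byte 4: 86 ⊕ 8e = 08
byte 5: 7a ⊕ bb = c1
byte 6: 1e ⊕ b0 = ae

2c09042408c1ae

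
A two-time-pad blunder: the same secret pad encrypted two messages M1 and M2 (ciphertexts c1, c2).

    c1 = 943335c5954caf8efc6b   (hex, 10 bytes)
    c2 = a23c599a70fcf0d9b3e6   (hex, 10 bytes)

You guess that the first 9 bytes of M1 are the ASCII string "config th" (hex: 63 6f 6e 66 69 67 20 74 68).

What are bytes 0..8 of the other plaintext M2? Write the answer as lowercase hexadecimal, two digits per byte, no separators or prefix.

First, c1 ⊕ c2 = (M1 ⊕ K) ⊕ (M2 ⊕ K) = M1 ⊕ M2, so the key drops out. Then M2 = (M1 ⊕ M2) ⊕ M1 over the first 9 bytes.
byte 0: (94 ^ a2) ^ 63 = 36 ^ 63 = 55
byte 1: (33 ^ 3c) ^ 6f = 0f ^ 6f = 60
byte 2: (35 ^ 59) ^ 6e = 6c ^ 6e = 02
byte 3: (c5 ^ 9a) ^ 66 = 5f ^ 66 = 39
byte 4: (95 ^ 70) ^ 69 = e5 ^ 69 = 8c
byte 5: (4c ^ fc) ^ 67 = b0 ^ 67 = d7
byte 6: (af ^ f0) ^ 20 = 5f ^ 20 = 7f
byte 7: (8e ^ d9) ^ 74 = 57 ^ 74 = 23
byte 8: (fc ^ b3) ^ 68 = 4f ^ 68 = 27

556002398cd77f2327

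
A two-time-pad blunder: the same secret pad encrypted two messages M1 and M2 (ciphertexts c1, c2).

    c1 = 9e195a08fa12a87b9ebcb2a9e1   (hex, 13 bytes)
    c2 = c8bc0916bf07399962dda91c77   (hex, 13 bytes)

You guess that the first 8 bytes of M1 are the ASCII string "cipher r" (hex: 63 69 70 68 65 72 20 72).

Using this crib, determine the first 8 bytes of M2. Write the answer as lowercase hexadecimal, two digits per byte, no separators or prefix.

First, c1 ⊕ c2 = (M1 ⊕ K) ⊕ (M2 ⊕ K) = M1 ⊕ M2, so the key drops out. Then M2 = (M1 ⊕ M2) ⊕ M1 over the first 8 bytes.
byte 0: (9e xor c8) xor 63 = 56 xor 63 = 35
byte 1: (19 xor bc) xor 69 = a5 xor 69 = cc
byte 2: (5a xor 09) xor 70 = 53 xor 70 = 23
byte 3: (08 xor 16) xor 68 = 1e xor 68 = 76
byte 4: (fa xor bf) xor 65 = 45 xor 65 = 20
byte 5: (12 xor 07) xor 72 = 15 xor 72 = 67
byte 6: (a8 xor 39) xor 20 = 91 xor 20 = b1
byte 7: (7b xor 99) xor 72 = e2 xor 72 = 90

35cc23762067b190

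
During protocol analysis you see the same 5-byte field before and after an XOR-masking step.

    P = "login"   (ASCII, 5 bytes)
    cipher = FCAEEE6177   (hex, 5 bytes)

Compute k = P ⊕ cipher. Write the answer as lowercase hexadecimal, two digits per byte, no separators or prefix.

90c1890819

Since cipher = P ⊕ k, XORing both sides with P gives k = P ⊕ cipher.
byte 0: 6c ^ fc = 90
byte 1: 6f ^ ae = c1
byte 2: 67 ^ ee = 89
byte 3: 69 ^ 61 = 08
byte 4: 6e ^ 77 = 19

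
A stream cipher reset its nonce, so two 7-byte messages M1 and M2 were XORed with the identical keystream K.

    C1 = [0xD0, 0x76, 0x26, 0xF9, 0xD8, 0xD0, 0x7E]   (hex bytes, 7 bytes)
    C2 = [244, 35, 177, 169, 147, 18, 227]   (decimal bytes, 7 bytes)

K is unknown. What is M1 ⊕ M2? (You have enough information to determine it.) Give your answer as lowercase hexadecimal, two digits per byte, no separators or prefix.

C1 ⊕ C2 = (M1 ⊕ K) ⊕ (M2 ⊕ K) = M1 ⊕ M2 — the shared key cancels under XOR.
d0 ⊕ f4 = 24
76 ⊕ 23 = 55
26 ⊕ b1 = 97
f9 ⊕ a9 = 50
d8 ⊕ 93 = 4b
d0 ⊕ 12 = c2
7e ⊕ e3 = 9d

245597504bc29d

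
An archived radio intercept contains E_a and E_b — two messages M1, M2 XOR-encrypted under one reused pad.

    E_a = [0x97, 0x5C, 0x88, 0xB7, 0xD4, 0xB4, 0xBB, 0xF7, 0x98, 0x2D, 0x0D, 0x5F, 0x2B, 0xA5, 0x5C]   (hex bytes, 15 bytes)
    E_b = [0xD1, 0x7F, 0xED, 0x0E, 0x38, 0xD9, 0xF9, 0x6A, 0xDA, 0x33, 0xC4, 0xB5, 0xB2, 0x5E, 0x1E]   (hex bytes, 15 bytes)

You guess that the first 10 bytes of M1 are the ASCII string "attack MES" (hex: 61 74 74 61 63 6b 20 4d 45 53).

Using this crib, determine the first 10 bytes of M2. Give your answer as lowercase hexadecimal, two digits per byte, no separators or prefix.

First, E_a ⊕ E_b = (M1 ⊕ K) ⊕ (M2 ⊕ K) = M1 ⊕ M2, so the key drops out. Then M2 = (M1 ⊕ M2) ⊕ M1 over the first 10 bytes.
byte 0: (97 XOR d1) XOR 61 = 46 XOR 61 = 27
byte 1: (5c XOR 7f) XOR 74 = 23 XOR 74 = 57
byte 2: (88 XOR ed) XOR 74 = 65 XOR 74 = 11
byte 3: (b7 XOR 0e) XOR 61 = b9 XOR 61 = d8
byte 4: (d4 XOR 38) XOR 63 = ec XOR 63 = 8f
byte 5: (b4 XOR d9) XOR 6b = 6d XOR 6b = 06
byte 6: (bb XOR f9) XOR 20 = 42 XOR 20 = 62
byte 7: (f7 XOR 6a) XOR 4d = 9d XOR 4d = d0
byte 8: (98 XOR da) XOR 45 = 42 XOR 45 = 07
byte 9: (2d XOR 33) XOR 53 = 1e XOR 53 = 4d

275711d88f0662d0074d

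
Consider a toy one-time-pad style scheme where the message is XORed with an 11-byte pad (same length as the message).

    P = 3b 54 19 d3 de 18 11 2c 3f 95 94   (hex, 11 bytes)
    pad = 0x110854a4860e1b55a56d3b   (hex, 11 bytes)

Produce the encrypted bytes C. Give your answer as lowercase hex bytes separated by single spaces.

2a 5c 4d 77 58 16 0a 79 9a f8 af

XOR is its own inverse, so applying the key byte-wise gives the result directly.
3b ^ 11 = 2a
54 ^ 08 = 5c
19 ^ 54 = 4d
d3 ^ a4 = 77
de ^ 86 = 58
18 ^ 0e = 16
11 ^ 1b = 0a
2c ^ 55 = 79
3f ^ a5 = 9a
95 ^ 6d = f8
94 ^ 3b = af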